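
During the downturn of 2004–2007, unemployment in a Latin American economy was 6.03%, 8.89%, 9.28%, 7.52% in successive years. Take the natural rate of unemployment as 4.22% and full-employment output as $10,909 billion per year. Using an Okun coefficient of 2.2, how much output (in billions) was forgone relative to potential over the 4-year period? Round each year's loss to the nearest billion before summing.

Year 2004: gap = -2.2 × (6.03 - 4.22) = -3.982%, loss ≈ 10909 × 3.982/100 ≈ 434.
Year 2005: gap = -2.2 × (8.89 - 4.22) = -10.274%, loss ≈ 10909 × 10.274/100 ≈ 1121.
Year 2006: gap = -2.2 × (9.28 - 4.22) = -11.132%, loss ≈ 10909 × 11.132/100 ≈ 1214.
Year 2007: gap = -2.2 × (7.52 - 4.22) = -7.26%, loss ≈ 10909 × 7.26/100 ≈ 792.
Total lost output = 434 + 1121 + 1214 + 792 = 3561 billion.

$3,561 billion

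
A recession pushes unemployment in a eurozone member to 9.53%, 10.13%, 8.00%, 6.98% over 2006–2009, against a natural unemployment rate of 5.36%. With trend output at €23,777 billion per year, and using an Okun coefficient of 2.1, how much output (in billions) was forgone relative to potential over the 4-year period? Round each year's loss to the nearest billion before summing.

€6,591 billion

Year 2006: gap = -2.1 × (9.53 - 5.36) = -8.757%, loss ≈ 23777 × 8.757/100 ≈ 2082.
Year 2007: gap = -2.1 × (10.13 - 5.36) = -10.017%, loss ≈ 23777 × 10.017/100 ≈ 2382.
Year 2008: gap = -2.1 × (8 - 5.36) = -5.544%, loss ≈ 23777 × 5.544/100 ≈ 1318.
Year 2009: gap = -2.1 × (6.98 - 5.36) = -3.402%, loss ≈ 23777 × 3.402/100 ≈ 809.
Total lost output = 2082 + 2382 + 1318 + 809 = 6591 billion.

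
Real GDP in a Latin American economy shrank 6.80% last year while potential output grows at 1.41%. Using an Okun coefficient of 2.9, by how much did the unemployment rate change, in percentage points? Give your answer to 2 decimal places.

Growth-rate Okun's law: g_Y = g_Y* - β × Δu, so Δu = (g_Y* - g_Y)/β.
Δu = (1.41 + 6.8)/2.9 = 8.21/2.9 = 2.83 percentage points.

2.83 percentage points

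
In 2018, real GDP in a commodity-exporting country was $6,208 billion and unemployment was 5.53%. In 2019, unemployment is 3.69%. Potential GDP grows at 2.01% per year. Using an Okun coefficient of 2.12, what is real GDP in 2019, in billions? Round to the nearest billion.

$6,575 billion

Δu = 3.69 - 5.53 = -1.84 points.
Okun's law (growth form): g_Y = g_Y* - β × Δu = 2.01 - 2.12 × (-1.84) = 2.01 + 3.9008 = 5.9108%.
Real GDP in the next year = 6208 × (1 + 5.9108/100) = 6208 × 1.059108 ≈ 6575 billion.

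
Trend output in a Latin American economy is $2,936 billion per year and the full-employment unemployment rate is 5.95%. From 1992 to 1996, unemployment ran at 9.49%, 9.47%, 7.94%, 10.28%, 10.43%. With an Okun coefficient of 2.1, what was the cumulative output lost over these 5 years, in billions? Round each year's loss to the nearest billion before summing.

$1,101 billion

Year 1992: gap = -2.1 × (9.49 - 5.95) = -7.434%, loss ≈ 2936 × 7.434/100 ≈ 218.
Year 1993: gap = -2.1 × (9.47 - 5.95) = -7.392%, loss ≈ 2936 × 7.392/100 ≈ 217.
Year 1994: gap = -2.1 × (7.94 - 5.95) = -4.179%, loss ≈ 2936 × 4.179/100 ≈ 123.
Year 1995: gap = -2.1 × (10.28 - 5.95) = -9.093%, loss ≈ 2936 × 9.093/100 ≈ 267.
Year 1996: gap = -2.1 × (10.43 - 5.95) = -9.408%, loss ≈ 2936 × 9.408/100 ≈ 276.
Total lost output = 218 + 217 + 123 + 267 + 276 = 1101 billion.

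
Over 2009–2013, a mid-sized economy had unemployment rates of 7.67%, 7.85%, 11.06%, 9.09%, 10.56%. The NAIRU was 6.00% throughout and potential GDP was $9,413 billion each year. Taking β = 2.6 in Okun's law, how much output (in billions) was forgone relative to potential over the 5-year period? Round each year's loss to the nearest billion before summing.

$3,972 billion

Year 2009: gap = -2.6 × (7.67 - 6) = -4.342%, loss ≈ 9413 × 4.342/100 ≈ 409.
Year 2010: gap = -2.6 × (7.85 - 6) = -4.81%, loss ≈ 9413 × 4.81/100 ≈ 453.
Year 2011: gap = -2.6 × (11.06 - 6) = -13.156%, loss ≈ 9413 × 13.156/100 ≈ 1238.
Year 2012: gap = -2.6 × (9.09 - 6) = -8.034%, loss ≈ 9413 × 8.034/100 ≈ 756.
Year 2013: gap = -2.6 × (10.56 - 6) = -11.856%, loss ≈ 9413 × 11.856/100 ≈ 1116.
Total lost output = 409 + 453 + 1238 + 756 + 1116 = 3972 billion.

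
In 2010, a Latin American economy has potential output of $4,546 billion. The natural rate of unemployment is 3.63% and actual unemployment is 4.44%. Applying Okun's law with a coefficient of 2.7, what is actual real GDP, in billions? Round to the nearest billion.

Unemployment gap = 4.44 - 3.63 = 0.81 points, so the output gap is -2.7 × 0.81 = -2.187%.
Actual GDP = 4546 × (1 - 2.187/100) = 4546 × 0.97813 ≈ 4447 billion.

$4,447 billion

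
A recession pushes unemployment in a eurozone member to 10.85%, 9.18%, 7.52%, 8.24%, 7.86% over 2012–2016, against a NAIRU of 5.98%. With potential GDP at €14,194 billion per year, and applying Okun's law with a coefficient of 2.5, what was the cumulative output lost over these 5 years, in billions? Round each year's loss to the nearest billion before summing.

€4,879 billion

Year 2012: gap = -2.5 × (10.85 - 5.98) = -12.175%, loss ≈ 14194 × 12.175/100 ≈ 1728.
Year 2013: gap = -2.5 × (9.18 - 5.98) = -8%, loss ≈ 14194 × 8/100 ≈ 1136.
Year 2014: gap = -2.5 × (7.52 - 5.98) = -3.85%, loss ≈ 14194 × 3.85/100 ≈ 546.
Year 2015: gap = -2.5 × (8.24 - 5.98) = -5.65%, loss ≈ 14194 × 5.65/100 ≈ 802.
Year 2016: gap = -2.5 × (7.86 - 5.98) = -4.7%, loss ≈ 14194 × 4.7/100 ≈ 667.
Total lost output = 1728 + 1136 + 546 + 802 + 667 = 4879 billion.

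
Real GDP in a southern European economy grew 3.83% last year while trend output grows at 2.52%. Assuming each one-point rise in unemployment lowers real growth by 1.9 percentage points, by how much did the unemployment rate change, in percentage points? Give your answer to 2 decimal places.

-0.69 percentage points

Growth-rate Okun's law: g_Y = g_Y* - β × Δu, so Δu = (g_Y* - g_Y)/β.
Δu = (2.52 - 3.83)/1.9 = -1.31/1.9 = -0.69 percentage points.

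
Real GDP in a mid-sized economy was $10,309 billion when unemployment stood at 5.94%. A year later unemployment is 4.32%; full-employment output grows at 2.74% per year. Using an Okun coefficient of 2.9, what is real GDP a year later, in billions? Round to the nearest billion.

Δu = 4.32 - 5.94 = -1.62 points.
Okun's law (growth form): g_Y = g_Y* - β × Δu = 2.74 - 2.9 × (-1.62) = 2.74 + 4.698 = 7.438%.
Real GDP in the next year = 10309 × (1 + 7.438/100) = 10309 × 1.07438 ≈ 11076 billion.

$11,076 billion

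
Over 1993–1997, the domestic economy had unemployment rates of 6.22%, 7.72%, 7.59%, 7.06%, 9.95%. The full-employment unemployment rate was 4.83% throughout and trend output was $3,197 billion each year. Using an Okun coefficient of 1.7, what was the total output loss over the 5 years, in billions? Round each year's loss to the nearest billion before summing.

$782 billion

Year 1993: gap = -1.7 × (6.22 - 4.83) = -2.363%, loss ≈ 3197 × 2.363/100 ≈ 76.
Year 1994: gap = -1.7 × (7.72 - 4.83) = -4.913%, loss ≈ 3197 × 4.913/100 ≈ 157.
Year 1995: gap = -1.7 × (7.59 - 4.83) = -4.692%, loss ≈ 3197 × 4.692/100 ≈ 150.
Year 1996: gap = -1.7 × (7.06 - 4.83) = -3.791%, loss ≈ 3197 × 3.791/100 ≈ 121.
Year 1997: gap = -1.7 × (9.95 - 4.83) = -8.704%, loss ≈ 3197 × 8.704/100 ≈ 278.
Total lost output = 76 + 157 + 150 + 121 + 278 = 782 billion.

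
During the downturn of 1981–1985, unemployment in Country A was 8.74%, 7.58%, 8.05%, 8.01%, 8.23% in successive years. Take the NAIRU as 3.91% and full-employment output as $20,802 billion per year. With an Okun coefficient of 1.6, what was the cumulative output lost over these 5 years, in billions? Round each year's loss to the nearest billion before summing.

Year 1981: gap = -1.6 × (8.74 - 3.91) = -7.728%, loss ≈ 20802 × 7.728/100 ≈ 1608.
Year 1982: gap = -1.6 × (7.58 - 3.91) = -5.872%, loss ≈ 20802 × 5.872/100 ≈ 1221.
Year 1983: gap = -1.6 × (8.05 - 3.91) = -6.624%, loss ≈ 20802 × 6.624/100 ≈ 1378.
Year 1984: gap = -1.6 × (8.01 - 3.91) = -6.56%, loss ≈ 20802 × 6.56/100 ≈ 1365.
Year 1985: gap = -1.6 × (8.23 - 3.91) = -6.912%, loss ≈ 20802 × 6.912/100 ≈ 1438.
Total lost output = 1608 + 1221 + 1378 + 1365 + 1438 = 7010 billion.

$7,010 billion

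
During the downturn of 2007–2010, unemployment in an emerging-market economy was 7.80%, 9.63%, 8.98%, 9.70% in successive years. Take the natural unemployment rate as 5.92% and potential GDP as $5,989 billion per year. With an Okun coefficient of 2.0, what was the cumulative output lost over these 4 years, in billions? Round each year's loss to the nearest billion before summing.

$1,489 billion

Year 2007: gap = -2.0 × (7.8 - 5.92) = -3.76%, loss ≈ 5989 × 3.76/100 ≈ 225.
Year 2008: gap = -2.0 × (9.63 - 5.92) = -7.42%, loss ≈ 5989 × 7.42/100 ≈ 444.
Year 2009: gap = -2.0 × (8.98 - 5.92) = -6.12%, loss ≈ 5989 × 6.12/100 ≈ 367.
Year 2010: gap = -2.0 × (9.7 - 5.92) = -7.56%, loss ≈ 5989 × 7.56/100 ≈ 453.
Total lost output = 225 + 444 + 367 + 453 = 1489 billion.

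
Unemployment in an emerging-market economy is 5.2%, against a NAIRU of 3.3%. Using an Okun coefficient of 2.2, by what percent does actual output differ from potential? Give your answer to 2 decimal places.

-4.18%

The unemployment gap is 5.2 - 3.3 = 1.9 percentage points.
Okun's law gives an output gap of -2.2 × 1.9 = -4.18%, i.e. 4.18% below potential.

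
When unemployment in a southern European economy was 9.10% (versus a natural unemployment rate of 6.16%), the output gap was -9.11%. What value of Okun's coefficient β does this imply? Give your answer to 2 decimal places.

β ≈ 3.10

Okun's law: output gap = -β × (u - u*).
-9.11 = -β × (9.1 - 6.16) = -β × 2.94, so β = 9.11/2.94 = 3.10.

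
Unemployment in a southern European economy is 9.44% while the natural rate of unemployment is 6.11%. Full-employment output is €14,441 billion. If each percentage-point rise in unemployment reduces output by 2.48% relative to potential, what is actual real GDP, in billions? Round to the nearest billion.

€13,248 billion

Unemployment gap = 9.44 - 6.11 = 3.33 points, so the output gap is -2.48 × 3.33 = -8.2584%.
Actual GDP = 14441 × (1 - 8.2584/100) = 14441 × 0.917416 ≈ 13248 billion.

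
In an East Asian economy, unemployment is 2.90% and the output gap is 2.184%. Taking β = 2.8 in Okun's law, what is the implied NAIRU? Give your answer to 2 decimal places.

From Okun's law, u - u* = -(output gap)/β = -(2.184)/2.8 = -0.78 points.
So u* = 2.9 + 0.78 = 3.68%.

3.68%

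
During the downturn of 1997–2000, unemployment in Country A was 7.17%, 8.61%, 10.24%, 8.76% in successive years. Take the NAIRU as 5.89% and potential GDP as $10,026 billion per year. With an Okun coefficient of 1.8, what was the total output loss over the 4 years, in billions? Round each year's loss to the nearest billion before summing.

$2,025 billion

Year 1997: gap = -1.8 × (7.17 - 5.89) = -2.304%, loss ≈ 10026 × 2.304/100 ≈ 231.
Year 1998: gap = -1.8 × (8.61 - 5.89) = -4.896%, loss ≈ 10026 × 4.896/100 ≈ 491.
Year 1999: gap = -1.8 × (10.24 - 5.89) = -7.83%, loss ≈ 10026 × 7.83/100 ≈ 785.
Year 2000: gap = -1.8 × (8.76 - 5.89) = -5.166%, loss ≈ 10026 × 5.166/100 ≈ 518.
Total lost output = 231 + 491 + 785 + 518 = 2025 billion.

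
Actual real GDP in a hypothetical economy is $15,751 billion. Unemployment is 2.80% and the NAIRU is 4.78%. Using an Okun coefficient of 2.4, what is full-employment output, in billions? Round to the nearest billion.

$15,036 billion

Unemployment gap = 2.8 - 4.78 = -1.98 points, so output gap = -2.4 × (-1.98) = 4.752%.
Since Y = Y* × (1 + gap/100), Y* = 15751/1.04752 ≈ 15036 billion.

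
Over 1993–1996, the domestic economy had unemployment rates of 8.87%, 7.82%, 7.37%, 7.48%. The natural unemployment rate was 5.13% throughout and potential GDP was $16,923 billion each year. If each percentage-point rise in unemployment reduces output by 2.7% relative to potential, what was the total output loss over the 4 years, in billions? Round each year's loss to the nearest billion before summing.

Year 1993: gap = -2.7 × (8.87 - 5.13) = -10.098%, loss ≈ 16923 × 10.098/100 ≈ 1709.
Year 1994: gap = -2.7 × (7.82 - 5.13) = -7.263%, loss ≈ 16923 × 7.263/100 ≈ 1229.
Year 1995: gap = -2.7 × (7.37 - 5.13) = -6.048%, loss ≈ 16923 × 6.048/100 ≈ 1024.
Year 1996: gap = -2.7 × (7.48 - 5.13) = -6.345%, loss ≈ 16923 × 6.345/100 ≈ 1074.
Total lost output = 1709 + 1229 + 1024 + 1074 = 5036 billion.

$5,036 billion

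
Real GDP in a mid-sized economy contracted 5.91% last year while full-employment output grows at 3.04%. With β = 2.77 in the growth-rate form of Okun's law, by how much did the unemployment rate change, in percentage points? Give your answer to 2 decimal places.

3.23 percentage points

Growth-rate Okun's law: g_Y = g_Y* - β × Δu, so Δu = (g_Y* - g_Y)/β.
Δu = (3.04 + 5.91)/2.77 = 8.95/2.77 = 3.23 percentage points.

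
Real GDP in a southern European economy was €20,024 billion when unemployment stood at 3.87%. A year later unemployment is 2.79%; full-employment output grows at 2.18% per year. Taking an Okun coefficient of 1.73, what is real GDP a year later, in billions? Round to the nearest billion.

€20,835 billion

Δu = 2.79 - 3.87 = -1.08 points.
Okun's law (growth form): g_Y = g_Y* - β × Δu = 2.18 - 1.73 × (-1.08) = 2.18 + 1.8684 = 4.0484%.
Real GDP in the next year = 20024 × (1 + 4.0484/100) = 20024 × 1.040484 ≈ 20835 billion.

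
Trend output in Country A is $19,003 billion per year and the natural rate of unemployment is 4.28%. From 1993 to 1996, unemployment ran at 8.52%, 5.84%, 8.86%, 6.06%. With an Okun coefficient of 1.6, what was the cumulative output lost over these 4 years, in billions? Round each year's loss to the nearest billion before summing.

Year 1993: gap = -1.6 × (8.52 - 4.28) = -6.784%, loss ≈ 19003 × 6.784/100 ≈ 1289.
Year 1994: gap = -1.6 × (5.84 - 4.28) = -2.496%, loss ≈ 19003 × 2.496/100 ≈ 474.
Year 1995: gap = -1.6 × (8.86 - 4.28) = -7.328%, loss ≈ 19003 × 7.328/100 ≈ 1393.
Year 1996: gap = -1.6 × (6.06 - 4.28) = -2.848%, loss ≈ 19003 × 2.848/100 ≈ 541.
Total lost output = 1289 + 474 + 1393 + 541 = 3697 billion.

$3,697 billion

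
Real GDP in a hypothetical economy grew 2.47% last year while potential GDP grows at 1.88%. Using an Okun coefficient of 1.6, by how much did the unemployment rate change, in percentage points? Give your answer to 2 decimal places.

Growth-rate Okun's law: g_Y = g_Y* - β × Δu, so Δu = (g_Y* - g_Y)/β.
Δu = (1.88 - 2.47)/1.6 = -0.59/1.6 = -0.37 percentage points.

-0.37 percentage points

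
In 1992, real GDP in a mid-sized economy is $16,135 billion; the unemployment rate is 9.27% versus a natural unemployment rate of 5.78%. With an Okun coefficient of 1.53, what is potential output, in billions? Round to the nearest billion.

$17,045 billion

Unemployment gap = 9.27 - 5.78 = 3.49 points, so output gap = -1.53 × 3.49 = -5.3397%.
Since Y = Y* × (1 + gap/100), Y* = 16135/0.946603 ≈ 17045 billion.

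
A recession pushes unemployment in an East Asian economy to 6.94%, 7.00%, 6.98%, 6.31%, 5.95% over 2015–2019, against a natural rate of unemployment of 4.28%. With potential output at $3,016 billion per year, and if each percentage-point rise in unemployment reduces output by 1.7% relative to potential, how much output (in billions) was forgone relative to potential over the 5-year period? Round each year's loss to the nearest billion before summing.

Year 2015: gap = -1.7 × (6.94 - 4.28) = -4.522%, loss ≈ 3016 × 4.522/100 ≈ 136.
Year 2016: gap = -1.7 × (7 - 4.28) = -4.624%, loss ≈ 3016 × 4.624/100 ≈ 139.
Year 2017: gap = -1.7 × (6.98 - 4.28) = -4.59%, loss ≈ 3016 × 4.59/100 ≈ 138.
Year 2018: gap = -1.7 × (6.31 - 4.28) = -3.451%, loss ≈ 3016 × 3.451/100 ≈ 104.
Year 2019: gap = -1.7 × (5.95 - 4.28) = -2.839%, loss ≈ 3016 × 2.839/100 ≈ 86.
Total lost output = 136 + 139 + 138 + 104 + 86 = 603 billion.

$603 billion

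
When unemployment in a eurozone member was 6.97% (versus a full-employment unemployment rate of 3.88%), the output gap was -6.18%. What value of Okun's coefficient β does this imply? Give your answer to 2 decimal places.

Okun's law: output gap = -β × (u - u*).
-6.18 = -β × (6.97 - 3.88) = -β × 3.09, so β = 6.18/3.09 = 2.00.

β ≈ 2.00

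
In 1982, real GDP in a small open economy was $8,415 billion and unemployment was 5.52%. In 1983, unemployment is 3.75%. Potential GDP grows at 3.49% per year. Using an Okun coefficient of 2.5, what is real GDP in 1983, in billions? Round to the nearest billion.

Δu = 3.75 - 5.52 = -1.77 points.
Okun's law (growth form): g_Y = g_Y* - β × Δu = 3.49 - 2.5 × (-1.77) = 3.49 + 4.425 = 7.915%.
Real GDP in the next year = 8415 × (1 + 7.915/100) = 8415 × 1.07915 ≈ 9081 billion.

$9,081 billion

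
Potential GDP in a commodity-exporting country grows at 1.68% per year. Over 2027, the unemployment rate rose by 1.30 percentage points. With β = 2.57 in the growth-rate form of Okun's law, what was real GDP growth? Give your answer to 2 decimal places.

-1.66%

Growth-rate Okun's law: g_Y = g_Y* - β × Δu.
g_Y = 1.68 - 2.57 × (1.30) = 1.68 - 3.341 = -1.661%, i.e. -1.66% to 2 d.p.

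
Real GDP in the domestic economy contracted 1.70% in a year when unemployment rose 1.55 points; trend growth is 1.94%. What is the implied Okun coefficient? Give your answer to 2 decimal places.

β ≈ 2.35

Growth form: g_Y = g_Y* - β × Δu, so β = (g_Y* - g_Y)/Δu.
β = (1.94 + 1.7)/1.55 = 3.64/1.55 = 2.35.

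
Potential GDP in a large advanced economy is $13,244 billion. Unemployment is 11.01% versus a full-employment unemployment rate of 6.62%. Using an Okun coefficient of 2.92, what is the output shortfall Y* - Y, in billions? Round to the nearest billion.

$1,698 billion

Output gap = -2.92 × (11.01 - 6.62) = -2.92 × 4.39 = -12.8188%.
Actual GDP ≈ 13244 × 0.871812 ≈ 11546 billion, so the shortfall is 13244 - 11546 = 1698 billion.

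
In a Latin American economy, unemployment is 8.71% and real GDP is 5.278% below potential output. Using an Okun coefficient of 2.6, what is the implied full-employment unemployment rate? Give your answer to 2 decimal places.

From Okun's law, u - u* = -(output gap)/β = -(-5.278)/2.6 = 2.03 points.
So u* = 8.71 - 2.03 = 6.68%.

6.68%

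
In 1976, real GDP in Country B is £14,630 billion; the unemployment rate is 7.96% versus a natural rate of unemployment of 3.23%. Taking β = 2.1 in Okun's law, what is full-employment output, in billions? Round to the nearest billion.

£16,243 billion

Unemployment gap = 7.96 - 3.23 = 4.73 points, so output gap = -2.1 × 4.73 = -9.933%.
Since Y = Y* × (1 + gap/100), Y* = 14630/0.90067 ≈ 16243 billion.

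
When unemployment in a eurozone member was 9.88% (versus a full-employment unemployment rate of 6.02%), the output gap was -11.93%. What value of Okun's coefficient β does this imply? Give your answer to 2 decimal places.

Okun's law: output gap = -β × (u - u*).
-11.93 = -β × (9.88 - 6.02) = -β × 3.86, so β = 11.93/3.86 = 3.09.

β ≈ 3.09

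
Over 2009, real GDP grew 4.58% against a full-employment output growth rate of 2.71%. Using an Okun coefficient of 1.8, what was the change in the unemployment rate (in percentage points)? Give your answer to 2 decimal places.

-1.04 percentage points

Growth-rate Okun's law: g_Y = g_Y* - β × Δu, so Δu = (g_Y* - g_Y)/β.
Δu = (2.71 - 4.58)/1.8 = -1.87/1.8 = -1.04 percentage points.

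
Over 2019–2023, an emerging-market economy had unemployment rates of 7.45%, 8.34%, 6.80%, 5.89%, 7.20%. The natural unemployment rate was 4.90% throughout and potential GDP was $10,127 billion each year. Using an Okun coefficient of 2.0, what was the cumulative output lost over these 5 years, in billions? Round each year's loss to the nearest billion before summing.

$2,265 billion

Year 2019: gap = -2.0 × (7.45 - 4.9) = -5.1%, loss ≈ 10127 × 5.1/100 ≈ 516.
Year 2020: gap = -2.0 × (8.34 - 4.9) = -6.88%, loss ≈ 10127 × 6.88/100 ≈ 697.
Year 2021: gap = -2.0 × (6.8 - 4.9) = -3.8%, loss ≈ 10127 × 3.8/100 ≈ 385.
Year 2022: gap = -2.0 × (5.89 - 4.9) = -1.98%, loss ≈ 10127 × 1.98/100 ≈ 201.
Year 2023: gap = -2.0 × (7.2 - 4.9) = -4.6%, loss ≈ 10127 × 4.6/100 ≈ 466.
Total lost output = 516 + 697 + 385 + 201 + 466 = 2265 billion.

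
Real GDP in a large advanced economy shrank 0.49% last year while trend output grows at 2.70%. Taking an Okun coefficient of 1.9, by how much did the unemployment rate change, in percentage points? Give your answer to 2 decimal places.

Growth-rate Okun's law: g_Y = g_Y* - β × Δu, so Δu = (g_Y* - g_Y)/β.
Δu = (2.7 + 0.49)/1.9 = 3.19/1.9 = 1.68 percentage points.

1.68 percentage points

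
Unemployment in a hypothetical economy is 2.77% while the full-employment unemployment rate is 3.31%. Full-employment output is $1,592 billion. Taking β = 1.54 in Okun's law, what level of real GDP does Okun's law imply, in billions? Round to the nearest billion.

Unemployment gap = 2.77 - 3.31 = -0.54 points, so the output gap is -1.54 × (-0.54) = 0.8316%.
Actual GDP = 1592 × (1 + 0.8316/100) = 1592 × 1.008316 ≈ 1605 billion.

$1,605 billion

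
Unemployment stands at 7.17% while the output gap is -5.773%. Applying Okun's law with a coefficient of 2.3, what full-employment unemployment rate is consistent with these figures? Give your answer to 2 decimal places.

From Okun's law, u - u* = -(output gap)/β = -(-5.773)/2.3 = 2.51 points.
So u* = 7.17 - 2.51 = 4.66%.

4.66%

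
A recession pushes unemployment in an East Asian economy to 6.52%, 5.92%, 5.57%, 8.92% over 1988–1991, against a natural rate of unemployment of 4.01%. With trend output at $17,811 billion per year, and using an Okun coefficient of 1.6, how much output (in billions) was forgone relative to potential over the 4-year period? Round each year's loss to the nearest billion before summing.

Year 1988: gap = -1.6 × (6.52 - 4.01) = -4.016%, loss ≈ 17811 × 4.016/100 ≈ 715.
Year 1989: gap = -1.6 × (5.92 - 4.01) = -3.056%, loss ≈ 17811 × 3.056/100 ≈ 544.
Year 1990: gap = -1.6 × (5.57 - 4.01) = -2.496%, loss ≈ 17811 × 2.496/100 ≈ 445.
Year 1991: gap = -1.6 × (8.92 - 4.01) = -7.856%, loss ≈ 17811 × 7.856/100 ≈ 1399.
Total lost output = 715 + 544 + 445 + 1399 = 3103 billion.

$3,103 billion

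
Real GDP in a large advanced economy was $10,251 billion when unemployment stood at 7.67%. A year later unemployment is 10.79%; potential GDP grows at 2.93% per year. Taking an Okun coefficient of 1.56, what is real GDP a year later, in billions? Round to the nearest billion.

$10,052 billion

Δu = 10.79 - 7.67 = 3.12 points.
Okun's law (growth form): g_Y = g_Y* - β × Δu = 2.93 - 1.56 × (3.12) = 2.93 - 4.8672 = -1.9372%.
Real GDP in the next year = 10251 × (1 - 1.9372/100) = 10251 × 0.980628 ≈ 10052 billion.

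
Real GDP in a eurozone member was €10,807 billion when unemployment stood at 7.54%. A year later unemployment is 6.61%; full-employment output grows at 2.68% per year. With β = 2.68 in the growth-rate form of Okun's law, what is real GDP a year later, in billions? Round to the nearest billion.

Δu = 6.61 - 7.54 = -0.93 points.
Okun's law (growth form): g_Y = g_Y* - β × Δu = 2.68 - 2.68 × (-0.93) = 2.68 + 2.4924 = 5.1724%.
Real GDP in the next year = 10807 × (1 + 5.1724/100) = 10807 × 1.051724 ≈ 11366 billion.

€11,366 billion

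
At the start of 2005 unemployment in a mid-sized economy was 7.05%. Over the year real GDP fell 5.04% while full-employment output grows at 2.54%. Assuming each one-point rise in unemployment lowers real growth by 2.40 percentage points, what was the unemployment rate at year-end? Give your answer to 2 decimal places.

10.21%

Growth-rate Okun's law: g_Y = g_Y* - β × Δu, so Δu = (g_Y* - g_Y)/β.
Δu = (2.54 + 5.04)/2.40 = 7.58/2.40 = 3.16 percentage points.
Year-end unemployment = 7.05 + 3.16 = 10.21%.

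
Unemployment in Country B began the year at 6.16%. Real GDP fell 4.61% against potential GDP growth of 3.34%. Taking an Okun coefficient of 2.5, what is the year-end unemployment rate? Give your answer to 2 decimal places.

Growth-rate Okun's law: g_Y = g_Y* - β × Δu, so Δu = (g_Y* - g_Y)/β.
Δu = (3.34 + 4.61)/2.5 = 7.95/2.5 = 3.18 percentage points.
Year-end unemployment = 6.16 + 3.18 = 9.34%.

9.34%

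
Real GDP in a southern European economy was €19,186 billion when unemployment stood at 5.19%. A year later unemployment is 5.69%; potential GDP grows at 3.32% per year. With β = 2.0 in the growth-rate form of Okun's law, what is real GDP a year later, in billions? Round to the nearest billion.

Δu = 5.69 - 5.19 = 0.5 points.
Okun's law (growth form): g_Y = g_Y* - β × Δu = 3.32 - 2.0 × (0.50) = 3.32 - 1 = 2.32%.
Real GDP in the next year = 19186 × (1 + 2.32/100) = 19186 × 1.0232 ≈ 19631 billion.

€19,631 billion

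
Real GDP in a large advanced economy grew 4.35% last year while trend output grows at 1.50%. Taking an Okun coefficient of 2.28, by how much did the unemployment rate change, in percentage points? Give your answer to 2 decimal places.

Growth-rate Okun's law: g_Y = g_Y* - β × Δu, so Δu = (g_Y* - g_Y)/β.
Δu = (1.5 - 4.35)/2.28 = -2.85/2.28 = -1.25 percentage points.

-1.25 percentage points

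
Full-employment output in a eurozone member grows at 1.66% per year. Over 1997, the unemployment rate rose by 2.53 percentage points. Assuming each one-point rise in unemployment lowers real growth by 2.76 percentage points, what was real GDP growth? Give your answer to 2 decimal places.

-5.32%

Growth-rate Okun's law: g_Y = g_Y* - β × Δu.
g_Y = 1.66 - 2.76 × (2.53) = 1.66 - 6.9828 = -5.3228%, i.e. -5.32% to 2 d.p.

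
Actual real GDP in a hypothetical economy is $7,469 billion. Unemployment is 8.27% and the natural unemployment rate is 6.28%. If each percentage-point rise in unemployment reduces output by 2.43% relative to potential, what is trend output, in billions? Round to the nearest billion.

$7,849 billion

Unemployment gap = 8.27 - 6.28 = 1.99 points, so output gap = -2.43 × 1.99 = -4.8357%.
Since Y = Y* × (1 + gap/100), Y* = 7469/0.951643 ≈ 7849 billion.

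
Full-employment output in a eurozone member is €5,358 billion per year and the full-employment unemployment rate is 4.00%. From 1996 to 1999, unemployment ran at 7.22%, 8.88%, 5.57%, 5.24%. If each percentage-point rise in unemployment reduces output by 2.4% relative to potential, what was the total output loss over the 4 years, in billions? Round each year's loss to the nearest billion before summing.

€1,403 billion

Year 1996: gap = -2.4 × (7.22 - 4) = -7.728%, loss ≈ 5358 × 7.728/100 ≈ 414.
Year 1997: gap = -2.4 × (8.88 - 4) = -11.712%, loss ≈ 5358 × 11.712/100 ≈ 628.
Year 1998: gap = -2.4 × (5.57 - 4) = -3.768%, loss ≈ 5358 × 3.768/100 ≈ 202.
Year 1999: gap = -2.4 × (5.24 - 4) = -2.976%, loss ≈ 5358 × 2.976/100 ≈ 159.
Total lost output = 414 + 628 + 202 + 159 = 1403 billion.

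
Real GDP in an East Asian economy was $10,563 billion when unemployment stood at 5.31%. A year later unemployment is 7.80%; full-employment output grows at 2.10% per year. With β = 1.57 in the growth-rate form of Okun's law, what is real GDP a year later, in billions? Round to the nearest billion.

Δu = 7.8 - 5.31 = 2.49 points.
Okun's law (growth form): g_Y = g_Y* - β × Δu = 2.10 - 1.57 × (2.49) = 2.1 - 3.9093 = -1.8093%.
Real GDP in the next year = 10563 × (1 - 1.8093/100) = 10563 × 0.981907 ≈ 10372 billion.

$10,372 billion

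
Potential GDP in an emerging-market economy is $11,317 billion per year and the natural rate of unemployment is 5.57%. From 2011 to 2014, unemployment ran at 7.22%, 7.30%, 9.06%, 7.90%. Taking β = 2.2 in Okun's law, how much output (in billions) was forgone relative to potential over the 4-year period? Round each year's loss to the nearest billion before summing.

$2,291 billion

Year 2011: gap = -2.2 × (7.22 - 5.57) = -3.63%, loss ≈ 11317 × 3.63/100 ≈ 411.
Year 2012: gap = -2.2 × (7.3 - 5.57) = -3.806%, loss ≈ 11317 × 3.806/100 ≈ 431.
Year 2013: gap = -2.2 × (9.06 - 5.57) = -7.678%, loss ≈ 11317 × 7.678/100 ≈ 869.
Year 2014: gap = -2.2 × (7.9 - 5.57) = -5.126%, loss ≈ 11317 × 5.126/100 ≈ 580.
Total lost output = 411 + 431 + 869 + 580 = 2291 billion.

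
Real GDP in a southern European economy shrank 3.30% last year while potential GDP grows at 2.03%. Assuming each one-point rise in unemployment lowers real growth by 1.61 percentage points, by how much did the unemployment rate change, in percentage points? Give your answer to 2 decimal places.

3.31 percentage points

Growth-rate Okun's law: g_Y = g_Y* - β × Δu, so Δu = (g_Y* - g_Y)/β.
Δu = (2.03 + 3.3)/1.61 = 5.33/1.61 = 3.31 percentage points.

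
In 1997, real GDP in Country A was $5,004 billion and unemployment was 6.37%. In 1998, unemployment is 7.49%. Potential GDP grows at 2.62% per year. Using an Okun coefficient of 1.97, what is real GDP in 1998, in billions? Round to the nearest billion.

Δu = 7.49 - 6.37 = 1.12 points.
Okun's law (growth form): g_Y = g_Y* - β × Δu = 2.62 - 1.97 × (1.12) = 2.62 - 2.2064 = 0.4136%.
Real GDP in the next year = 5004 × (1 + 0.4136/100) = 5004 × 1.004136 ≈ 5025 billion.

$5,025 billion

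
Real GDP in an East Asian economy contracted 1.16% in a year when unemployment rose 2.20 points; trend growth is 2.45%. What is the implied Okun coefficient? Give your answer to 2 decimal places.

Growth form: g_Y = g_Y* - β × Δu, so β = (g_Y* - g_Y)/Δu.
β = (2.45 + 1.16)/2.20 = 3.61/2.20 = 1.64.

β ≈ 1.64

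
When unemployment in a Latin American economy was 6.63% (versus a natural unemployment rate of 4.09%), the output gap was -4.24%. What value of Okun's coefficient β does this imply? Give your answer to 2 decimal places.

β ≈ 1.67

Okun's law: output gap = -β × (u - u*).
-4.24 = -β × (6.63 - 4.09) = -β × 2.54, so β = 4.24/2.54 = 1.67.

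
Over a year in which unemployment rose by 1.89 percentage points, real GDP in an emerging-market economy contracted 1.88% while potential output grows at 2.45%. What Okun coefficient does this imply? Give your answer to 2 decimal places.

β ≈ 2.29

Growth form: g_Y = g_Y* - β × Δu, so β = (g_Y* - g_Y)/Δu.
β = (2.45 + 1.88)/1.89 = 4.33/1.89 = 2.29.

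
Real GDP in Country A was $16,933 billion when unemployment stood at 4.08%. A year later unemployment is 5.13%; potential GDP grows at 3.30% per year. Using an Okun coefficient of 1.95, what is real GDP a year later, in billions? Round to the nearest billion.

Δu = 5.13 - 4.08 = 1.05 points.
Okun's law (growth form): g_Y = g_Y* - β × Δu = 3.30 - 1.95 × (1.05) = 3.3 - 2.0475 = 1.2525%.
Real GDP in the next year = 16933 × (1 + 1.2525/100) = 16933 × 1.012525 ≈ 17145 billion.

$17,145 billion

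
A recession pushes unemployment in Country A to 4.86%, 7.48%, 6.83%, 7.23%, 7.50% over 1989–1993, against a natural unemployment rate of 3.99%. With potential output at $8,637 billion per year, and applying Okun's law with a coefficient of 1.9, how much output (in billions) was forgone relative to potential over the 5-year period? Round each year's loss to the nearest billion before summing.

Year 1989: gap = -1.9 × (4.86 - 3.99) = -1.653%, loss ≈ 8637 × 1.653/100 ≈ 143.
Year 1990: gap = -1.9 × (7.48 - 3.99) = -6.631%, loss ≈ 8637 × 6.631/100 ≈ 573.
Year 1991: gap = -1.9 × (6.83 - 3.99) = -5.396%, loss ≈ 8637 × 5.396/100 ≈ 466.
Year 1992: gap = -1.9 × (7.23 - 3.99) = -6.156%, loss ≈ 8637 × 6.156/100 ≈ 532.
Year 1993: gap = -1.9 × (7.5 - 3.99) = -6.669%, loss ≈ 8637 × 6.669/100 ≈ 576.
Total lost output = 143 + 573 + 466 + 532 + 576 = 2290 billion.

$2,290 billion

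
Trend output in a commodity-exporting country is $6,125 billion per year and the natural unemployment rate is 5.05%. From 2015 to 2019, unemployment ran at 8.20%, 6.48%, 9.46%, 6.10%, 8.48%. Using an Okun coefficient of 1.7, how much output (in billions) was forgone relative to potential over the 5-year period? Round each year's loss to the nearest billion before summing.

Year 2015: gap = -1.7 × (8.2 - 5.05) = -5.355%, loss ≈ 6125 × 5.355/100 ≈ 328.
Year 2016: gap = -1.7 × (6.48 - 5.05) = -2.431%, loss ≈ 6125 × 2.431/100 ≈ 149.
Year 2017: gap = -1.7 × (9.46 - 5.05) = -7.497%, loss ≈ 6125 × 7.497/100 ≈ 459.
Year 2018: gap = -1.7 × (6.1 - 5.05) = -1.785%, loss ≈ 6125 × 1.785/100 ≈ 109.
Year 2019: gap = -1.7 × (8.48 - 5.05) = -5.831%, loss ≈ 6125 × 5.831/100 ≈ 357.
Total lost output = 328 + 149 + 459 + 109 + 357 = 1402 billion.

$1,402 billion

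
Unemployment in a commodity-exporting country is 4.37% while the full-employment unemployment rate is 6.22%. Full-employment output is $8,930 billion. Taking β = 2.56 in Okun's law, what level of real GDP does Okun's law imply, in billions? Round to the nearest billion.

Unemployment gap = 4.37 - 6.22 = -1.85 points, so the output gap is -2.56 × (-1.85) = 4.736%.
Actual GDP = 8930 × (1 + 4.736/100) = 8930 × 1.04736 ≈ 9353 billion.

$9,353 billion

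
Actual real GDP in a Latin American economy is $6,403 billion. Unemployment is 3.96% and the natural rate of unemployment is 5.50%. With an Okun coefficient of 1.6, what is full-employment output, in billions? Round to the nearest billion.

Unemployment gap = 3.96 - 5.5 = -1.54 points, so output gap = -1.6 × (-1.54) = 2.464%.
Since Y = Y* × (1 + gap/100), Y* = 6403/1.02464 ≈ 6249 billion.

$6,249 billion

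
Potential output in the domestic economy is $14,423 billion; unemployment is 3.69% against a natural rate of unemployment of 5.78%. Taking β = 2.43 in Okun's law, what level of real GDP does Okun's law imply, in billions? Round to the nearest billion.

Unemployment gap = 3.69 - 5.78 = -2.09 points, so the output gap is -2.43 × (-2.09) = 5.0787%.
Actual GDP = 14423 × (1 + 5.0787/100) = 14423 × 1.050787 ≈ 15156 billion.

$15,156 billion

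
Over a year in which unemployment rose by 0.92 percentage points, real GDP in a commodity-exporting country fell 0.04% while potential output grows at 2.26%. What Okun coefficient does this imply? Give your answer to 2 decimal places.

Growth form: g_Y = g_Y* - β × Δu, so β = (g_Y* - g_Y)/Δu.
β = (2.26 + 0.04)/0.92 = 2.3/0.92 = 2.50.

β ≈ 2.50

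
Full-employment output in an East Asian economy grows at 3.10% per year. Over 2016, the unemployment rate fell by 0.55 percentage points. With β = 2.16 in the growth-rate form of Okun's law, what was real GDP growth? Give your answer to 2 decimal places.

Growth-rate Okun's law: g_Y = g_Y* - β × Δu.
g_Y = 3.10 - 2.16 × (-0.55) = 3.1 + 1.188 = 4.288%, i.e. 4.29% to 2 d.p.

4.29%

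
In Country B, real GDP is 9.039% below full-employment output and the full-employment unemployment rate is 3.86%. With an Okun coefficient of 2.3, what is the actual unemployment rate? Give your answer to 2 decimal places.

7.79%

From Okun's law, u - u* = -(output gap)/β = -(-9.039)/2.3 = 3.93 points.
So u = 3.86 + 3.93 = 7.79%.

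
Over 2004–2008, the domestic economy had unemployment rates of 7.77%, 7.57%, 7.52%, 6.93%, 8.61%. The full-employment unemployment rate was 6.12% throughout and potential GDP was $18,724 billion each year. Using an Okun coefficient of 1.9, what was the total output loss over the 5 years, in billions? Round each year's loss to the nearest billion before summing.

Year 2004: gap = -1.9 × (7.77 - 6.12) = -3.135%, loss ≈ 18724 × 3.135/100 ≈ 587.
Year 2005: gap = -1.9 × (7.57 - 6.12) = -2.755%, loss ≈ 18724 × 2.755/100 ≈ 516.
Year 2006: gap = -1.9 × (7.52 - 6.12) = -2.66%, loss ≈ 18724 × 2.66/100 ≈ 498.
Year 2007: gap = -1.9 × (6.93 - 6.12) = -1.539%, loss ≈ 18724 × 1.539/100 ≈ 288.
Year 2008: gap = -1.9 × (8.61 - 6.12) = -4.731%, loss ≈ 18724 × 4.731/100 ≈ 886.
Total lost output = 587 + 516 + 498 + 288 + 886 = 2775 billion.

$2,775 billion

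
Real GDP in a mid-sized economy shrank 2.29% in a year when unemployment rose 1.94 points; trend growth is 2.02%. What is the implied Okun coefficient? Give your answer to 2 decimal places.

β ≈ 2.22

Growth form: g_Y = g_Y* - β × Δu, so β = (g_Y* - g_Y)/Δu.
β = (2.02 + 2.29)/1.94 = 4.31/1.94 = 2.22.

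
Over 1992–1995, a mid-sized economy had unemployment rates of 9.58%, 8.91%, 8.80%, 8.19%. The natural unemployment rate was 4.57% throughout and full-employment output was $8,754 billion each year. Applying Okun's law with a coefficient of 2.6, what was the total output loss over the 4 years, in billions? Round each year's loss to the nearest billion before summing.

Year 1992: gap = -2.6 × (9.58 - 4.57) = -13.026%, loss ≈ 8754 × 13.026/100 ≈ 1140.
Year 1993: gap = -2.6 × (8.91 - 4.57) = -11.284%, loss ≈ 8754 × 11.284/100 ≈ 988.
Year 1994: gap = -2.6 × (8.8 - 4.57) = -10.998%, loss ≈ 8754 × 10.998/100 ≈ 963.
Year 1995: gap = -2.6 × (8.19 - 4.57) = -9.412%, loss ≈ 8754 × 9.412/100 ≈ 824.
Total lost output = 1140 + 988 + 963 + 824 = 3915 billion.

$3,915 billion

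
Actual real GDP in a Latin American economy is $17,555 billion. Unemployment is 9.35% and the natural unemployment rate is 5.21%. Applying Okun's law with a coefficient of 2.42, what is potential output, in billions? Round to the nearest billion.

Unemployment gap = 9.35 - 5.21 = 4.14 points, so output gap = -2.42 × 4.14 = -10.0188%.
Since Y = Y* × (1 + gap/100), Y* = 17555/0.899812 ≈ 19510 billion.

$19,510 billion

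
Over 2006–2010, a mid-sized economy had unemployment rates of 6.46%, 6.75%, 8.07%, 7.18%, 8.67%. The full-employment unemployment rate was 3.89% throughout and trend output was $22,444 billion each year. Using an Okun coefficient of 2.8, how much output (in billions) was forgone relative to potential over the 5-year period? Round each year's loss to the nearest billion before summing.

Year 2006: gap = -2.8 × (6.46 - 3.89) = -7.196%, loss ≈ 22444 × 7.196/100 ≈ 1615.
Year 2007: gap = -2.8 × (6.75 - 3.89) = -8.008%, loss ≈ 22444 × 8.008/100 ≈ 1797.
Year 2008: gap = -2.8 × (8.07 - 3.89) = -11.704%, loss ≈ 22444 × 11.704/100 ≈ 2627.
Year 2009: gap = -2.8 × (7.18 - 3.89) = -9.212%, loss ≈ 22444 × 9.212/100 ≈ 2068.
Year 2010: gap = -2.8 × (8.67 - 3.89) = -13.384%, loss ≈ 22444 × 13.384/100 ≈ 3004.
Total lost output = 1615 + 1797 + 2627 + 2068 + 3004 = 11111 billion.

$11,111 billion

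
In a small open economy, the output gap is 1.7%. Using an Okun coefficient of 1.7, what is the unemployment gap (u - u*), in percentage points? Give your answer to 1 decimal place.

-1.0 percentage points

Okun's law: output gap = -β × (u - u*), so u - u* = -(output gap)/β.
u - u* = -(1.7)/1.7 = -1 percentage point.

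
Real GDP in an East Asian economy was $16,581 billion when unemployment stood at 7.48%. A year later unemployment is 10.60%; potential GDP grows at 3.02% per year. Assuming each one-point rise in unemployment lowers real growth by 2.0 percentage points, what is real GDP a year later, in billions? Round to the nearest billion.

$16,047 billion

Δu = 10.6 - 7.48 = 3.12 points.
Okun's law (growth form): g_Y = g_Y* - β × Δu = 3.02 - 2.0 × (3.12) = 3.02 - 6.24 = -3.22%.
Real GDP in the next year = 16581 × (1 - 3.22/100) = 16581 × 0.9678 ≈ 16047 billion.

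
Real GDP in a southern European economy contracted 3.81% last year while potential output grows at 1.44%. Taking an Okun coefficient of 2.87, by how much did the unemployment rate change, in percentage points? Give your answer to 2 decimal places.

Growth-rate Okun's law: g_Y = g_Y* - β × Δu, so Δu = (g_Y* - g_Y)/β.
Δu = (1.44 + 3.81)/2.87 = 5.25/2.87 = 1.83 percentage points.

1.83 percentage points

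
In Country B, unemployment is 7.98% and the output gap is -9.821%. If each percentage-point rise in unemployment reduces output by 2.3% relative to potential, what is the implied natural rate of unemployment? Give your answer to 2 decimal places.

From Okun's law, u - u* = -(output gap)/β = -(-9.821)/2.3 = 4.27 points.
So u* = 7.98 - 4.27 = 3.71%.

3.71%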